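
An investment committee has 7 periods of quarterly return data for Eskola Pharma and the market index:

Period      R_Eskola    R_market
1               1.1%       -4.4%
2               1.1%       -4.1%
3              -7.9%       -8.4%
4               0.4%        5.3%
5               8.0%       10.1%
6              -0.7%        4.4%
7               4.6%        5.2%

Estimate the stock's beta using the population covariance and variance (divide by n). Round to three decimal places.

0.559

Mean R_i = (1.1 + 1.1 − 7.9 + 0.4 + 8.0 − 0.7 + 4.6) / 7 = 0.9429%
Mean R_m = (-4.4 − 4.1 − 8.4 + 5.3 + 10.1 + 4.4 + 5.2) / 7 = 1.1571%
Σ(R_i − R̄_i)(R_m − R̄_m) = 153.1329  ⇒  Cov = 153.1329 / 7 = 21.8761
Σ(R_m − R̄_m)² = 273.8571  ⇒  Var(R_m) = 273.8571 / 7 = 39.1224
β = Cov / Var(R_m) = 21.8761 / 39.1224 = 0.5592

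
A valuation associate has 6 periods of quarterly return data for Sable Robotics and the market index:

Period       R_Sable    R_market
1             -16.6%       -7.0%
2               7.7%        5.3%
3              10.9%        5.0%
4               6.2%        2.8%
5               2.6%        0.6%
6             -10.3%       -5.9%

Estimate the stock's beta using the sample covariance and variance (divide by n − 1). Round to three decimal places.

Mean R_i = (-16.6 + 7.7 + 10.9 + 6.2 + 2.6 − 10.3) / 6 = 0.0833%
Mean R_m = (-7.0 + 5.3 + 5.0 + 2.8 + 0.6 − 5.9) / 6 = 0.1333%
Σ(R_i − R̄_i)(R_m − R̄_m) = 291.1333  ⇒  Cov = 291.1333 / 5 = 58.2267
Σ(R_m − R̄_m)² = 144.9933  ⇒  Var(R_m) = 144.9933 / 5 = 28.9987
β = Cov / Var(R_m) = 58.2267 / 28.9987 = 2.0079

2.008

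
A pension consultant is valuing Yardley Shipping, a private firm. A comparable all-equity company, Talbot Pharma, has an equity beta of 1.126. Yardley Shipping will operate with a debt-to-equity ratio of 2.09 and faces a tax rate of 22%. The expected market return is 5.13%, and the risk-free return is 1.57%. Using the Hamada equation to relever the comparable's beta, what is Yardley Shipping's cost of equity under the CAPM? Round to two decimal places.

12.11%

β_L = β_U × [1 + (1 − t)(D/E)] = 1.126 × [1 + (1 − 0.22) × 2.09]
    = 1.126 × [1 + 0.78 × 2.09] = 1.126 × 2.6302 = 2.9616
MRP = 5.13% − 1.57% = 3.56%
E(R) = R_f + β_L × MRP = 1.57% + 2.9616 × 3.56% = 12.11%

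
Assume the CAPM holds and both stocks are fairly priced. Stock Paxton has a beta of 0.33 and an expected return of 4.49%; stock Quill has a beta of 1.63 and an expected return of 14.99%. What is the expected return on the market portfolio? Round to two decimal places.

9.90%

Both satisfy E(R) = R_f + β·MRP, so the slope of the SML is
MRP = (14.99% − 4.49%) / (1.63 − 0.33) = 10.50% / 1.30 = 8.0769%
R_f = E(R_Paxton) − β_Paxton·MRP = 4.49% − 0.33 × 8.0769% = 1.8246%
E(R_m) = R_f + MRP = 1.8246% + 8.0769% = 9.90%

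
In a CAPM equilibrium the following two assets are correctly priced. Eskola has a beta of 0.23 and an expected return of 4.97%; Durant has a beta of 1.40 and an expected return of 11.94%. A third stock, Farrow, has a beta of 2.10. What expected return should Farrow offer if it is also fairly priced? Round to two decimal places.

16.11%

MRP (SML slope) = (11.94% − 4.97%) / (1.40 − 0.23) = 6.97% / 1.17 = 5.9573%
R_f (intercept) = 4.97% − 0.23 × 5.9573% = 3.5998%
E(R_Farrow) = R_f + β × MRP = 3.5998% + 2.10 × 5.9573% = 16.11%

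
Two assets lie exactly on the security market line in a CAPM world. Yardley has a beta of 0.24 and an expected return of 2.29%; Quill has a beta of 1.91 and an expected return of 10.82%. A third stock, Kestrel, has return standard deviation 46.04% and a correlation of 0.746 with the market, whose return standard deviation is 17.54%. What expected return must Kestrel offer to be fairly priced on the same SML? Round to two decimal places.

MRP = (10.82% − 2.29%) / (1.91 − 0.24) = 5.1078%
R_f = 2.29% − 0.24 × 5.1078% = 1.0641%
β_Kestrel = ρ·σ_i/σ_m = 0.746 × 46.04 / 17.54 = 1.9581
E(R_Kestrel) = R_f + β × MRP = 1.0641% + 1.9581 × 5.1078% = 11.07%

11.07%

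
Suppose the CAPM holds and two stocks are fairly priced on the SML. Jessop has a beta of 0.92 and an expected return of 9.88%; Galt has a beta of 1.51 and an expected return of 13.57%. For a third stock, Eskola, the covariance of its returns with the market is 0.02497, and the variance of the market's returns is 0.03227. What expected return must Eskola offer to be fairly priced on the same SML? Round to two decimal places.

8.97%

MRP = (13.57% − 9.88%) / (1.51 − 0.92) = 6.2542%
R_f = 9.88% − 0.92 × 6.2542% = 4.1261%
β_Eskola = Cov / Var(R_m) = 0.02497 / 0.03227 = 0.7738
E(R_Eskola) = R_f + β × MRP = 4.1261% + 0.7738 × 6.2542% = 8.97%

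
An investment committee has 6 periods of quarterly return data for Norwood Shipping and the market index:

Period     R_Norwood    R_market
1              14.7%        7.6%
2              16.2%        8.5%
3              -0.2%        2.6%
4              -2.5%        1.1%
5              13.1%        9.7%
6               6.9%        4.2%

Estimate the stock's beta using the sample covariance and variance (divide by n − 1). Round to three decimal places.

Mean R_i = (14.7 + 16.2 − 0.2 − 2.5 + 13.1 + 6.9) / 6 = 8.0333%
Mean R_m = (7.6 + 8.5 + 2.6 + 1.1 + 9.7 + 4.2) / 6 = 5.6167%
Σ(R_i − R̄_i)(R_m − R̄_m) = 131.4767  ⇒  Cov = 131.4767 / 5 = 26.2953
Σ(R_m − R̄_m)² = 60.4283  ⇒  Var(R_m) = 60.4283 / 5 = 12.0857
β = Cov / Var(R_m) = 26.2953 / 12.0857 = 2.1757

2.176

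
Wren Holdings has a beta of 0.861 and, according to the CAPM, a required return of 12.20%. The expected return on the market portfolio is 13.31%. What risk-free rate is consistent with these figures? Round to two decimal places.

E(R) = R_f + β(E(R_m) − R_f) = R_f(1 − β) + β·E(R_m)
12.20% = R_f × (1 − 0.861) + 0.861 × 13.31%
12.20% = R_f × 0.139 + 11.45991%
R_f = (12.20% − 11.45991%) / 0.139 = 5.32%

5.32%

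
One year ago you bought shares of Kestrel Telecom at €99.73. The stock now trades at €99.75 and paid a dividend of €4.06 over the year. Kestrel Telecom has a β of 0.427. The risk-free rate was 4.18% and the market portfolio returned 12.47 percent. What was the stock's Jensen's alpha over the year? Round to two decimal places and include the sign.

-3.63%

Realised HPR = (P1 + D1 − P0) / P0 = (99.75 + 4.06 − 99.73) / 99.73 = 4.08 / 99.73 = 4.0910%
MRP = 12.47% − 4.18% = 8.29%
CAPM required = R_f + β·MRP = 4.18% + 0.427 × 8.29% = 7.71983%
α = realised − required = 4.0910% − 7.71983% = -3.63%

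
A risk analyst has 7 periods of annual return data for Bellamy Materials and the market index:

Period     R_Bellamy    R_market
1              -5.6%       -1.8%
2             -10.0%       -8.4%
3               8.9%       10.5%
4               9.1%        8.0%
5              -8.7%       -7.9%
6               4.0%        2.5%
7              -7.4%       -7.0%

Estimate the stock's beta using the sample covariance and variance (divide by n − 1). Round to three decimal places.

Mean R_i = (-5.6 − 10.0 + 8.9 + 9.1 − 8.7 + 4.0 − 7.4) / 7 = -1.3857%
Mean R_m = (-1.8 − 8.4 + 10.5 + 8.0 − 7.9 + 2.5 − 7.0) / 7 = -0.5857%
Σ(R_i − R̄_i)(R_m − R̄_m) = 385.1786  ⇒  Cov = 385.1786 / 6 = 64.1964
Σ(R_m − R̄_m)² = 363.3086  ⇒  Var(R_m) = 363.3086 / 6 = 60.5514
β = Cov / Var(R_m) = 64.1964 / 60.5514 = 1.0602

1.060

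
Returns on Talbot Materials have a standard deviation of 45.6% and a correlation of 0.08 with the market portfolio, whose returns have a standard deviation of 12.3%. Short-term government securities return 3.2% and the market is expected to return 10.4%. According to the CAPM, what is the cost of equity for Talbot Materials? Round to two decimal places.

5.34%

β = ρ × σ_i / σ_m = 0.08 × 45.6% / 12.3% = 0.2966
MRP = 10.4% − 3.2% = 7.20%
E(R) = 3.2% + 0.2966 × 7.2% = 5.34%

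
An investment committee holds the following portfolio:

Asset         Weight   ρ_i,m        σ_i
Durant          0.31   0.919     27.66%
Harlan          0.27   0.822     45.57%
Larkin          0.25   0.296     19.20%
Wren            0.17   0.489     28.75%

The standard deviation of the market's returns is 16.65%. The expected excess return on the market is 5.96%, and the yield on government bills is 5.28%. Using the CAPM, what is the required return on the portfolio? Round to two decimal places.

β_Durant = 0.919 × 27.66% / 16.65% = 1.5267
β_Harlan = 0.822 × 45.57% / 16.65% = 2.2498
β_Larkin = 0.296 × 19.20% / 16.65% = 0.3413
β_Wren = 0.489 × 28.75% / 16.65% = 0.8444
β_P = Σ w_i β_i = 0.31×1.5267 + 0.27×2.2498 + 0.25×0.3413 + 0.17×0.8444 = 1.3096
E(R_P) = R_f + β_P × MRP = 5.28% + 1.3096 × 5.96% = 13.09%

13.09%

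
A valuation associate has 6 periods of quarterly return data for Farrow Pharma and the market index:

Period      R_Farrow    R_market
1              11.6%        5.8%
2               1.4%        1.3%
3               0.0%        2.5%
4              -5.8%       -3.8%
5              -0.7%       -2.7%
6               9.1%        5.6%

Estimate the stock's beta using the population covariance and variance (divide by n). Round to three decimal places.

1.479

Mean R_i = (11.6 + 1.4 + 0.0 − 5.8 − 0.7 + 9.1) / 6 = 2.6000%
Mean R_m = (5.8 + 1.3 + 2.5 − 3.8 − 2.7 + 5.6) / 6 = 1.4500%
Σ(R_i − R̄_i)(R_m − R̄_m) = 121.3700  ⇒  Cov = 121.3700 / 6 = 20.2283
Σ(R_m − R̄_m)² = 82.0550  ⇒  Var(R_m) = 82.0550 / 6 = 13.6758
β = Cov / Var(R_m) = 20.2283 / 13.6758 = 1.4791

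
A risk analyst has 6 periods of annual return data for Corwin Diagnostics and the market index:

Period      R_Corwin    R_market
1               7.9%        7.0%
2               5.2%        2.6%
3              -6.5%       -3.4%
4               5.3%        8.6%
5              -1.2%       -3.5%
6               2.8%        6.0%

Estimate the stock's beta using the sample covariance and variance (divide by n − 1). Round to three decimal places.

Mean R_i = (7.9 + 5.2 − 6.5 + 5.3 − 1.2 + 2.8) / 6 = 2.2500%
Mean R_m = (7.0 + 2.6 − 3.4 + 8.6 − 3.5 + 6.0) / 6 = 2.8833%
Σ(R_i − R̄_i)(R_m − R̄_m) = 118.5750  ⇒  Cov = 118.5750 / 5 = 23.7150
Σ(R_m − R̄_m)² = 139.6483  ⇒  Var(R_m) = 139.6483 / 5 = 27.9297
β = Cov / Var(R_m) = 23.7150 / 27.9297 = 0.8491

0.849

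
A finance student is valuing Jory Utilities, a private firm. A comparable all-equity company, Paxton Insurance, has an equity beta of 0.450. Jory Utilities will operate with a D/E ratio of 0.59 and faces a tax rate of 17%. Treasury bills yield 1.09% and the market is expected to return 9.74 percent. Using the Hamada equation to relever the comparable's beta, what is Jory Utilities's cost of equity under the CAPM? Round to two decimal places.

6.89%

β_L = β_U × [1 + (1 − t)(D/E)] = 0.450 × [1 + (1 − 0.17) × 0.59]
    = 0.450 × [1 + 0.83 × 0.59] = 0.450 × 1.4897 = 0.6704
MRP = 9.74% − 1.09% = 8.65%
E(R) = R_f + β_L × MRP = 1.09% + 0.6704 × 8.65% = 6.89%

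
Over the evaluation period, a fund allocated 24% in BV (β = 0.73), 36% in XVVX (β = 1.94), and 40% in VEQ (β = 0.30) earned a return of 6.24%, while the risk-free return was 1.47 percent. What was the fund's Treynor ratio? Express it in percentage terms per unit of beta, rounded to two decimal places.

4.80%

β_P = 0.24×0.73 + 0.36×1.94 + 0.40×0.30 = 0.9936
Treynor = (R_P − R_f) / β_P = (6.24% − 1.47%) / 0.9936 = 4.77% / 0.9936 = 4.80%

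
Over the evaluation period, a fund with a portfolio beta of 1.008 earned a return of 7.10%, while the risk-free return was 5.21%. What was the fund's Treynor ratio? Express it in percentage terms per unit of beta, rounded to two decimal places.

Treynor = (R_P − R_f) / β_P = (7.10% − 5.21%) / 1.0080 = 1.89% / 1.0080 = 1.88%

1.88%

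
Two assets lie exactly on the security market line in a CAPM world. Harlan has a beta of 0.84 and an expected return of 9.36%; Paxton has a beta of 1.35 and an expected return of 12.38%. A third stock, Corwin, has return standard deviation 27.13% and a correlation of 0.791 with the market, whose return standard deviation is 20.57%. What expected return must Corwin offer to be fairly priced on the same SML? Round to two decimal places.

10.56%

MRP = (12.38% − 9.36%) / (1.35 − 0.84) = 5.9216%
R_f = 9.36% − 0.84 × 5.9216% = 4.3859%
β_Corwin = ρ·σ_i/σ_m = 0.791 × 27.13 / 20.57 = 1.0433
E(R_Corwin) = R_f + β × MRP = 4.3859% + 1.0433 × 5.9216% = 10.56%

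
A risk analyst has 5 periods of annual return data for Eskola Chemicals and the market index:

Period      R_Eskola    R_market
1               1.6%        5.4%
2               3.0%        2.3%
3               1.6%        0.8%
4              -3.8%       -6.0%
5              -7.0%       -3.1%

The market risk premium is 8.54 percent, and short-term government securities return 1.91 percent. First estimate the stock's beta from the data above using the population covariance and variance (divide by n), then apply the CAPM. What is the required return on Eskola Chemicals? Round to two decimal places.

8.35%

Mean R_i = (1.6 + 3.0 + 1.6 − 3.8 − 7.0) / 5 = -0.9200%
Mean R_m = (5.4 + 2.3 + 0.8 − 6.0 − 3.1) / 5 = -0.1200%
Σ(R_i − R̄_i)(R_m − R̄_m) = 60.7680  ⇒  Cov = 60.7680 / 5 = 12.1536
Σ(R_m − R̄_m)² = 80.6280  ⇒  Var(R_m) = 80.6280 / 5 = 16.1256
β = Cov / Var(R_m) = 12.1536 / 16.1256 = 0.7537
E(R) = R_f + β × MRP = 1.91% + 0.7537 × 8.54% = 8.35%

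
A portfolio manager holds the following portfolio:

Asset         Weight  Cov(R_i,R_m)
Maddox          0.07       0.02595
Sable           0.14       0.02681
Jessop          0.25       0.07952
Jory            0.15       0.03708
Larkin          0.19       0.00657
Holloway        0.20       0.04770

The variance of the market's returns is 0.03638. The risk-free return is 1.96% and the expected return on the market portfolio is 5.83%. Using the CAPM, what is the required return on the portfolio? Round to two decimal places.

6.41%

β_Maddox = 0.02595 / 0.03638 = 0.7133
β_Sable = 0.02681 / 0.03638 = 0.7369
β_Jessop = 0.07952 / 0.03638 = 2.1858
β_Jory = 0.03708 / 0.03638 = 1.0192
β_Larkin = 0.00657 / 0.03638 = 0.1806
β_Holloway = 0.04770 / 0.03638 = 1.3112
β_P = Σ w_i β_i = 0.07×0.7133 + 0.14×0.7369 + 0.25×2.1858 + 0.15×1.0192 + 0.19×0.1806 + 0.20×1.3112 = 1.1490
MRP = 5.83% − 1.96% = 3.87%
E(R_P) = R_f + β_P × MRP = 1.96% + 1.1490 × 3.87% = 6.41%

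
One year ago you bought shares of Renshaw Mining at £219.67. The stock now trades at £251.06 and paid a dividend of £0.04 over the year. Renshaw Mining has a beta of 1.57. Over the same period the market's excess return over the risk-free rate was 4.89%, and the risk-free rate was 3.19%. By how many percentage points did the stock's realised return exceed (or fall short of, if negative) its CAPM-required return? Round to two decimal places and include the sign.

+3.44%

Realised HPR = (P1 + D1 − P0) / P0 = (251.06 + 0.04 − 219.67) / 219.67 = 31.43 / 219.67 = 14.3078%
CAPM required = R_f + β·MRP = 3.19% + 1.57 × 4.89% = 10.8673%
α = realised − required = 14.3078% − 10.8673% = +3.44%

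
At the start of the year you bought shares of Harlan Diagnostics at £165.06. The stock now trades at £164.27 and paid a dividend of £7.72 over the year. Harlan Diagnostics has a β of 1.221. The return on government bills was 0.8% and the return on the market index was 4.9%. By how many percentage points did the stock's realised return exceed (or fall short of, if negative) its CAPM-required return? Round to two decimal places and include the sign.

-1.61%

Realised HPR = (P1 + D1 − P0) / P0 = (164.27 + 7.72 − 165.06) / 165.06 = 6.93 / 165.06 = 4.1985%
MRP = 4.9% − 0.8% = 4.10%
CAPM required = R_f + β·MRP = 0.8% + 1.221 × 4.1% = 5.8061%
α = realised − required = 4.1985% − 5.8061% = -1.61%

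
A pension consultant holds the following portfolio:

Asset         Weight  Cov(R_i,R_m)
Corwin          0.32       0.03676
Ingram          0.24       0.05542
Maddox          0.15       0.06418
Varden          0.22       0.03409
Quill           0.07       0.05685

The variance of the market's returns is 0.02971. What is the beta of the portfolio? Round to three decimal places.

β_Corwin = 0.03676 / 0.02971 = 1.2373
β_Ingram = 0.05542 / 0.02971 = 1.8654
β_Maddox = 0.06418 / 0.02971 = 2.1602
β_Varden = 0.03409 / 0.02971 = 1.1474
β_Quill = 0.05685 / 0.02971 = 1.9135
β_P = Σ w_i β_i = 0.32×1.2373 + 0.24×1.8654 + 0.15×2.1602 + 0.22×1.1474 + 0.07×1.9135 = 1.5540

1.554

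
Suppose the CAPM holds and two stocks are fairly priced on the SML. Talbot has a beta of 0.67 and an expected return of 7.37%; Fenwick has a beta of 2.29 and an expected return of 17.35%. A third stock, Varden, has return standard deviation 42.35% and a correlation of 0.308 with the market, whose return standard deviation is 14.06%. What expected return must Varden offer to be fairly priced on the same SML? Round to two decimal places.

MRP = (17.35% − 7.37%) / (2.29 − 0.67) = 6.1605%
R_f = 7.37% − 0.67 × 6.1605% = 3.2425%
β_Varden = ρ·σ_i/σ_m = 0.308 × 42.35 / 14.06 = 0.9277
E(R_Varden) = R_f + β × MRP = 3.2425% + 0.9277 × 6.1605% = 8.96%

8.96%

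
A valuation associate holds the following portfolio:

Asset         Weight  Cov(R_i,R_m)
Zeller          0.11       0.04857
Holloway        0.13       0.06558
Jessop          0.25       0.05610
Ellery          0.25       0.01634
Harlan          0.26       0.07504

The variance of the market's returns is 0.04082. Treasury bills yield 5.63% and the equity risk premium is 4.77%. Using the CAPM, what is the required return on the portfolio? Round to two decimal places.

β_Zeller = 0.04857 / 0.04082 = 1.1899
β_Holloway = 0.06558 / 0.04082 = 1.6066
β_Jessop = 0.05610 / 0.04082 = 1.3743
β_Ellery = 0.01634 / 0.04082 = 0.4003
β_Harlan = 0.07504 / 0.04082 = 1.8383
β_P = Σ w_i β_i = 0.11×1.1899 + 0.13×1.6066 + 0.25×1.3743 + 0.25×0.4003 + 0.26×1.8383 = 1.2614
E(R_P) = R_f + β_P × MRP = 5.63% + 1.2614 × 4.77% = 11.65%

11.65%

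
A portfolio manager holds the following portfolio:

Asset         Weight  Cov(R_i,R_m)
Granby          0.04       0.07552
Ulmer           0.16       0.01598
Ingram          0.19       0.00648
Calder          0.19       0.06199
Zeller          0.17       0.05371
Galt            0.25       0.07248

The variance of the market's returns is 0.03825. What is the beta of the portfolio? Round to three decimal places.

1.198

β_Granby = 0.07552 / 0.03825 = 1.9744
β_Ulmer = 0.01598 / 0.03825 = 0.4178
β_Ingram = 0.00648 / 0.03825 = 0.1694
β_Calder = 0.06199 / 0.03825 = 1.6207
β_Zeller = 0.05371 / 0.03825 = 1.4042
β_Galt = 0.07248 / 0.03825 = 1.8949
β_P = Σ w_i β_i = 0.04×1.9744 + 0.16×0.4178 + 0.19×0.1694 + 0.19×1.6207 + 0.17×1.4042 + 0.25×1.8949 = 1.1984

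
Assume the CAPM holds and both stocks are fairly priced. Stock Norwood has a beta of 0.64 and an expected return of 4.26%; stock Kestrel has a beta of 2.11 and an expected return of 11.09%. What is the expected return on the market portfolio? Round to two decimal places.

Both satisfy E(R) = R_f + β·MRP, so the slope of the SML is
MRP = (11.09% − 4.26%) / (2.11 − 0.64) = 6.83% / 1.47 = 4.6463%
R_f = E(R_Norwood) − β_Norwood·MRP = 4.26% − 0.64 × 4.6463% = 1.2864%
E(R_m) = R_f + MRP = 1.2864% + 4.6463% = 5.93%

5.93%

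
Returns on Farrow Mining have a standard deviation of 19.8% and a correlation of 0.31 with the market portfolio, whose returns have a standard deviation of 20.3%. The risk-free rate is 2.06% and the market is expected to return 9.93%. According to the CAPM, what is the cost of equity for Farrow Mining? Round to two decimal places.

4.44%

β = ρ × σ_i / σ_m = 0.31 × 19.8% / 20.3% = 0.3024
MRP = 9.93% − 2.06% = 7.87%
E(R) = 2.06% + 0.3024 × 7.87% = 4.44%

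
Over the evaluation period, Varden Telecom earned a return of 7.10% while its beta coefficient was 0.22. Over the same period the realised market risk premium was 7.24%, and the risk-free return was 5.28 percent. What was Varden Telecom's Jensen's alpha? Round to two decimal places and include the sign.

+0.23%

CAPM benchmark = R_f + β(R_m − R_f) = 5.28% + 0.22 × 7.24% = 6.8728%
α = actual − benchmark = 7.10% − 6.8728% = +0.23%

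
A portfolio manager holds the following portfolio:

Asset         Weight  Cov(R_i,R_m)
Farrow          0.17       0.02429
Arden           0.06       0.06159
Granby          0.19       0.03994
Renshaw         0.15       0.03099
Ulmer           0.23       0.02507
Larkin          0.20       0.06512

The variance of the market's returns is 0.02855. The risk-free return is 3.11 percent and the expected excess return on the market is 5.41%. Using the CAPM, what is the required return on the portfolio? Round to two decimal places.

β_Farrow = 0.02429 / 0.02855 = 0.8508
β_Arden = 0.06159 / 0.02855 = 2.1573
β_Granby = 0.03994 / 0.02855 = 1.3989
β_Renshaw = 0.03099 / 0.02855 = 1.0855
β_Ulmer = 0.02507 / 0.02855 = 0.8781
β_Larkin = 0.06512 / 0.02855 = 2.2809
β_P = Σ w_i β_i = 0.17×0.8508 + 0.06×2.1573 + 0.19×1.3989 + 0.15×1.0855 + 0.23×0.8781 + 0.20×2.2809 = 1.3608
E(R_P) = R_f + β_P × MRP = 3.11% + 1.3608 × 5.41% = 10.47%

10.47%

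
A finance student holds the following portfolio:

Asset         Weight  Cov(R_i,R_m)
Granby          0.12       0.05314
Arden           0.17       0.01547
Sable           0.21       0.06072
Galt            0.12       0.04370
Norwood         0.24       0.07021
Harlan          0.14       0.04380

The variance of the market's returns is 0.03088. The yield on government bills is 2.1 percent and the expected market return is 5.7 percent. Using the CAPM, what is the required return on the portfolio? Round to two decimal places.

7.93%

β_Granby = 0.05314 / 0.03088 = 1.7209
β_Arden = 0.01547 / 0.03088 = 0.5010
β_Sable = 0.06072 / 0.03088 = 1.9663
β_Galt = 0.04370 / 0.03088 = 1.4152
β_Norwood = 0.07021 / 0.03088 = 2.2736
β_Harlan = 0.04380 / 0.03088 = 1.4184
β_P = Σ w_i β_i = 0.12×1.7209 + 0.17×0.5010 + 0.21×1.9663 + 0.12×1.4152 + 0.24×2.2736 + 0.14×1.4184 = 1.6187
MRP = 5.7% − 2.1% = 3.60%
E(R_P) = R_f + β_P × MRP = 2.1% + 1.6187 × 3.6% = 7.93%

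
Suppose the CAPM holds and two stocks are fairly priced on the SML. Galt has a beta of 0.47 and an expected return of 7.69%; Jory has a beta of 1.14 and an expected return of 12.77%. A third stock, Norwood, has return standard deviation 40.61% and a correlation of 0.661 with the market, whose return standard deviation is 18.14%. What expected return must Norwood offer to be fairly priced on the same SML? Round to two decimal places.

15.35%

MRP = (12.77% − 7.69%) / (1.14 − 0.47) = 7.5821%
R_f = 7.69% − 0.47 × 7.5821% = 4.1264%
β_Norwood = ρ·σ_i/σ_m = 0.661 × 40.61 / 18.14 = 1.4798
E(R_Norwood) = R_f + β × MRP = 4.1264% + 1.4798 × 7.5821% = 15.35%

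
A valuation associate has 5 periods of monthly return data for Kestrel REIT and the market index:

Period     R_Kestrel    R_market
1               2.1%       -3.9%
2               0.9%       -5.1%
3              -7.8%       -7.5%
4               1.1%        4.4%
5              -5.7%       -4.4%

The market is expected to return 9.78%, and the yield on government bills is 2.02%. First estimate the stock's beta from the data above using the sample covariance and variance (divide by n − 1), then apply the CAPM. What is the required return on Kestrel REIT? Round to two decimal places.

6.26%

Mean R_i = (2.1 + 0.9 − 7.8 + 1.1 − 5.7) / 5 = -1.8800%
Mean R_m = (-3.9 − 5.1 − 7.5 + 4.4 − 4.4) / 5 = -3.3000%
Σ(R_i − R̄_i)(R_m − R̄_m) = 44.6200  ⇒  Cov = 44.6200 / 4 = 11.1550
Σ(R_m − R̄_m)² = 81.7400  ⇒  Var(R_m) = 81.7400 / 4 = 20.4350
β = Cov / Var(R_m) = 11.1550 / 20.4350 = 0.5459
MRP = 9.78% − 2.02% = 7.76%
E(R) = R_f + β × MRP = 2.02% + 0.5459 × 7.76% = 6.26%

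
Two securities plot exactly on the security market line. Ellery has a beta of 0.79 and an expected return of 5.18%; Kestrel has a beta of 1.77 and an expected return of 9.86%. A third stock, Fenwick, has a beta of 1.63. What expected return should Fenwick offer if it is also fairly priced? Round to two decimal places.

9.19%

MRP (SML slope) = (9.86% − 5.18%) / (1.77 − 0.79) = 4.68% / 0.98 = 4.7755%
R_f (intercept) = 5.18% − 0.79 × 4.7755% = 1.4074%
E(R_Fenwick) = R_f + β × MRP = 1.4074% + 1.63 × 4.7755% = 9.19%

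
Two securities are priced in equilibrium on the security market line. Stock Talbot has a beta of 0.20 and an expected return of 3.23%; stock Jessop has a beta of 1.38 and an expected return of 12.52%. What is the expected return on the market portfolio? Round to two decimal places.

9.53%

Both satisfy E(R) = R_f + β·MRP, so the slope of the SML is
MRP = (12.52% − 3.23%) / (1.38 − 0.20) = 9.29% / 1.18 = 7.8729%
R_f = E(R_Talbot) − β_Talbot·MRP = 3.23% − 0.20 × 7.8729% = 1.6554%
E(R_m) = R_f + MRP = 1.6554% + 7.8729% = 9.53%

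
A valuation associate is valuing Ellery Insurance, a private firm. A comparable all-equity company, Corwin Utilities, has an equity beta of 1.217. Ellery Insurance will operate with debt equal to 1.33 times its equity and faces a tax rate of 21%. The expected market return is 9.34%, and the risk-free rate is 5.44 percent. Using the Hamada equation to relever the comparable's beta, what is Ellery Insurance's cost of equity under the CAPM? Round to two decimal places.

β_L = β_U × [1 + (1 − t)(D/E)] = 1.217 × [1 + (1 − 0.21) × 1.33]
    = 1.217 × [1 + 0.79 × 1.33] = 1.217 × 2.0507 = 2.4957
MRP = 9.34% − 5.44% = 3.90%
E(R) = R_f + β_L × MRP = 5.44% + 2.4957 × 3.90% = 15.17%

15.17%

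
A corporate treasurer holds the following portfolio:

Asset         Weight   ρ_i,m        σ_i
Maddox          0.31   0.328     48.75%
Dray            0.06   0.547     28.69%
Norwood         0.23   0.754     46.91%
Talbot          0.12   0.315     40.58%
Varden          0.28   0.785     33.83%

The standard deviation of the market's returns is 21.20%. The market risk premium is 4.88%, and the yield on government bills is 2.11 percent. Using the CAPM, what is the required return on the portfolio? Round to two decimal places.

β_Maddox = 0.328 × 48.75% / 21.20% = 0.7542
β_Dray = 0.547 × 28.69% / 21.20% = 0.7403
β_Norwood = 0.754 × 46.91% / 21.20% = 1.6684
β_Talbot = 0.315 × 40.58% / 21.20% = 0.6030
β_Varden = 0.785 × 33.83% / 21.20% = 1.2527
β_P = Σ w_i β_i = 0.31×0.7542 + 0.06×0.7403 + 0.23×1.6684 + 0.12×0.6030 + 0.28×1.2527 = 1.0851
E(R_P) = R_f + β_P × MRP = 2.11% + 1.0851 × 4.88% = 7.41%

7.41%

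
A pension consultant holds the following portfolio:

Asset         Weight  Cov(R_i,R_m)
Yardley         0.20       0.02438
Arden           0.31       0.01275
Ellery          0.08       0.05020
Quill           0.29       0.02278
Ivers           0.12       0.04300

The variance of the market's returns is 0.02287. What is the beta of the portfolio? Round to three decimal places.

β_Yardley = 0.02438 / 0.02287 = 1.0660
β_Arden = 0.01275 / 0.02287 = 0.5575
β_Ellery = 0.05020 / 0.02287 = 2.1950
β_Quill = 0.02278 / 0.02287 = 0.9961
β_Ivers = 0.04300 / 0.02287 = 1.8802
β_P = Σ w_i β_i = 0.20×1.0660 + 0.31×0.5575 + 0.08×2.1950 + 0.29×0.9961 + 0.12×1.8802 = 1.0761

1.076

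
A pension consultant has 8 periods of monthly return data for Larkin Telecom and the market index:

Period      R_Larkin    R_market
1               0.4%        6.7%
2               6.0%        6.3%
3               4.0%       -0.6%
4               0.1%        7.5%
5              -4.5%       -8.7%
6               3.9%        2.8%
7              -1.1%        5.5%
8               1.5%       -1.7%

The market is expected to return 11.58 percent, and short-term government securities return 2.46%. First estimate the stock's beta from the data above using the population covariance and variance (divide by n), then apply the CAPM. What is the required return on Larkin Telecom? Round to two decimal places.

Mean R_i = (0.4 + 6.0 + 4.0 + 0.1 − 4.5 + 3.9 − 1.1 + 1.5) / 8 = 1.2875%
Mean R_m = (6.7 + 6.3 − 0.6 + 7.5 − 8.7 + 2.8 + 5.5 − 1.7) / 8 = 2.2250%
Σ(R_i − R̄_i)(R_m − R̄_m) = 57.3825  ⇒  Cov = 57.3825 / 8 = 7.1728
Σ(R_m − R̄_m)² = 218.2550  ⇒  Var(R_m) = 218.2550 / 8 = 27.2819
β = Cov / Var(R_m) = 7.1728 / 27.2819 = 0.2629
MRP = 11.58% − 2.46% = 9.12%
E(R) = R_f + β × MRP = 2.46% + 0.2629 × 9.12% = 4.86%

4.86%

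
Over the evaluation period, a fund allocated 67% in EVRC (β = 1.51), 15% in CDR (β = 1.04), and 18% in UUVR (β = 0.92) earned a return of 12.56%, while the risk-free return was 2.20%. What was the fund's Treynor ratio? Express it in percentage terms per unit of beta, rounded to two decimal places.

β_P = 0.67×1.51 + 0.15×1.04 + 0.18×0.92 = 1.3333
Treynor = (R_P − R_f) / β_P = (12.56% − 2.20%) / 1.3333 = 10.36% / 1.3333 = 7.77%

7.77%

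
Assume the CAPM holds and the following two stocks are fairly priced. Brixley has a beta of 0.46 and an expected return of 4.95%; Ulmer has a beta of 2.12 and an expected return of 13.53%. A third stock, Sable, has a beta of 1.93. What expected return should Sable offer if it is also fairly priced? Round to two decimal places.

MRP (SML slope) = (13.53% − 4.95%) / (2.12 − 0.46) = 8.58% / 1.66 = 5.1687%
R_f (intercept) = 4.95% − 0.46 × 5.1687% = 2.5724%
E(R_Sable) = R_f + β × MRP = 2.5724% + 1.93 × 5.1687% = 12.55%

12.55%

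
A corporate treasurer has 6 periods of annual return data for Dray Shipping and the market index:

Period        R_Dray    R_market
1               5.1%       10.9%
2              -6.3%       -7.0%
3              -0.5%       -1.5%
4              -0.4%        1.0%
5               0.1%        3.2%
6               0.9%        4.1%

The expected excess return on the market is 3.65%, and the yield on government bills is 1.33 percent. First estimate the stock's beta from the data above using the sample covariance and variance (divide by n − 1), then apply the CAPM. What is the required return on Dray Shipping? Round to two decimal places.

Mean R_i = (5.1 − 6.3 − 0.5 − 0.4 + 0.1 + 0.9) / 6 = -0.1833%
Mean R_m = (10.9 − 7.0 − 1.5 + 1.0 + 3.2 + 4.1) / 6 = 1.7833%
Σ(R_i − R̄_i)(R_m − R̄_m) = 106.0117  ⇒  Cov = 106.0117 / 5 = 21.2023
Σ(R_m − R̄_m)² = 179.0283  ⇒  Var(R_m) = 179.0283 / 5 = 35.8057
β = Cov / Var(R_m) = 21.2023 / 35.8057 = 0.5921
E(R) = R_f + β × MRP = 1.33% + 0.5921 × 3.65% = 3.49%

3.49%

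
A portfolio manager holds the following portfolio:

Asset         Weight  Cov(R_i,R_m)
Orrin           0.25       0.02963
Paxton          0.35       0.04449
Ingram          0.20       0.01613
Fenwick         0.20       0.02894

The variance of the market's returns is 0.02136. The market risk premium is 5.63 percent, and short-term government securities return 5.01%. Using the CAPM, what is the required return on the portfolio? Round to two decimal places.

13.44%

β_Orrin = 0.02963 / 0.02136 = 1.3872
β_Paxton = 0.04449 / 0.02136 = 2.0829
β_Ingram = 0.01613 / 0.02136 = 0.7551
β_Fenwick = 0.02894 / 0.02136 = 1.3549
β_P = Σ w_i β_i = 0.25×1.3872 + 0.35×2.0829 + 0.20×0.7551 + 0.20×1.3549 = 1.4978
E(R_P) = R_f + β_P × MRP = 5.01% + 1.4978 × 5.63% = 13.44%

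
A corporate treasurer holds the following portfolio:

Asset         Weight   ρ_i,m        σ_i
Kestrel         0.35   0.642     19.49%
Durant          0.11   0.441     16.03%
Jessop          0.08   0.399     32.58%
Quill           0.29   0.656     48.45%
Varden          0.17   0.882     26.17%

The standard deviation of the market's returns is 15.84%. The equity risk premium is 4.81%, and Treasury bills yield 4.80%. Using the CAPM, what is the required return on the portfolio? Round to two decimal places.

β_Kestrel = 0.642 × 19.49% / 15.84% = 0.7899
β_Durant = 0.441 × 16.03% / 15.84% = 0.4463
β_Jessop = 0.399 × 32.58% / 15.84% = 0.8207
β_Quill = 0.656 × 48.45% / 15.84% = 2.0065
β_Varden = 0.882 × 26.17% / 15.84% = 1.4572
β_P = Σ w_i β_i = 0.35×0.7899 + 0.11×0.4463 + 0.08×0.8207 + 0.29×2.0065 + 0.17×1.4572 = 1.2208
E(R_P) = R_f + β_P × MRP = 4.80% + 1.2208 × 4.81% = 10.67%

10.67%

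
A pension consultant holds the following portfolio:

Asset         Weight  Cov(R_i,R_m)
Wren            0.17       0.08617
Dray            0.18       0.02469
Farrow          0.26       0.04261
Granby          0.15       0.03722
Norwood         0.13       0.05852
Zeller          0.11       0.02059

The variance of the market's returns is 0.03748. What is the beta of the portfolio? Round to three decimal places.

β_Wren = 0.08617 / 0.03748 = 2.2991
β_Dray = 0.02469 / 0.03748 = 0.6588
β_Farrow = 0.04261 / 0.03748 = 1.1369
β_Granby = 0.03722 / 0.03748 = 0.9931
β_Norwood = 0.05852 / 0.03748 = 1.5614
β_Zeller = 0.02059 / 0.03748 = 0.5494
β_P = Σ w_i β_i = 0.17×2.2991 + 0.18×0.6588 + 0.26×1.1369 + 0.15×0.9931 + 0.13×1.5614 + 0.11×0.5494 = 1.2174

1.217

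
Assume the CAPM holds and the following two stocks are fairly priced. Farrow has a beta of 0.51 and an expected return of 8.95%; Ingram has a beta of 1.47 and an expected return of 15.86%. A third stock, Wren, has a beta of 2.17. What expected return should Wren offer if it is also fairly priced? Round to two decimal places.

20.90%

MRP (SML slope) = (15.86% − 8.95%) / (1.47 − 0.51) = 6.91% / 0.96 = 7.1979%
R_f (intercept) = 8.95% − 0.51 × 7.1979% = 5.2791%
E(R_Wren) = R_f + β × MRP = 5.2791% + 2.17 × 7.1979% = 20.90%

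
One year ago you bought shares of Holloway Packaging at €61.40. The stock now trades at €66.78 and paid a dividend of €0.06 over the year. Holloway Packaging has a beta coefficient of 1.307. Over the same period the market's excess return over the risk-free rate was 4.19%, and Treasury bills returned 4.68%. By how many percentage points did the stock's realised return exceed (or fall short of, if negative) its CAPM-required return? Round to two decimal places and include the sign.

Realised HPR = (P1 + D1 − P0) / P0 = (66.78 + 0.06 − 61.40) / 61.40 = 5.44 / 61.40 = 8.8599%
CAPM required = R_f + β·MRP = 4.68% + 1.307 × 4.19% = 10.15633%
α = realised − required = 8.8599% − 10.15633% = -1.30%

-1.30%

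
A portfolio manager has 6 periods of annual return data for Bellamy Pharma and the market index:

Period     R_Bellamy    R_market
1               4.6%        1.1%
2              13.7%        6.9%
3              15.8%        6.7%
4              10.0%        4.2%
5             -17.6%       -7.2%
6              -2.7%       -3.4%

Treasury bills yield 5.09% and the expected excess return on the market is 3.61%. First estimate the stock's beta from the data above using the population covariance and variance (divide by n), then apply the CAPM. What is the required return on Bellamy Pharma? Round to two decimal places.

12.84%

Mean R_i = (4.6 + 13.7 + 15.8 + 10.0 − 17.6 − 2.7) / 6 = 3.9667%
Mean R_m = (1.1 + 6.9 + 6.7 + 4.2 − 7.2 − 3.4) / 6 = 1.3833%
Σ(R_i − R̄_i)(R_m − R̄_m) = 350.4267  ⇒  Cov = 350.4267 / 6 = 58.4045
Σ(R_m − R̄_m)² = 163.2683  ⇒  Var(R_m) = 163.2683 / 6 = 27.2114
β = Cov / Var(R_m) = 58.4045 / 27.2114 = 2.1463
E(R) = R_f + β × MRP = 5.09% + 2.1463 × 3.61% = 12.84%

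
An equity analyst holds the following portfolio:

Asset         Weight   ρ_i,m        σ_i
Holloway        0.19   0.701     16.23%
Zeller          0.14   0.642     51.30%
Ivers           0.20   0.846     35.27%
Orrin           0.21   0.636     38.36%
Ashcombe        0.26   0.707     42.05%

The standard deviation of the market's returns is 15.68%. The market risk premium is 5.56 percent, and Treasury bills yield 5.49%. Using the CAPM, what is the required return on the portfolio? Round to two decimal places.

14.57%

β_Holloway = 0.701 × 16.23% / 15.68% = 0.7256
β_Zeller = 0.642 × 51.30% / 15.68% = 2.1004
β_Ivers = 0.846 × 35.27% / 15.68% = 1.9030
β_Orrin = 0.636 × 38.36% / 15.68% = 1.5559
β_Ashcombe = 0.707 × 42.05% / 15.68% = 1.8960
β_P = Σ w_i β_i = 0.19×0.7256 + 0.14×2.1004 + 0.20×1.9030 + 0.21×1.5559 + 0.26×1.8960 = 1.6322
E(R_P) = R_f + β_P × MRP = 5.49% + 1.6322 × 5.56% = 14.57%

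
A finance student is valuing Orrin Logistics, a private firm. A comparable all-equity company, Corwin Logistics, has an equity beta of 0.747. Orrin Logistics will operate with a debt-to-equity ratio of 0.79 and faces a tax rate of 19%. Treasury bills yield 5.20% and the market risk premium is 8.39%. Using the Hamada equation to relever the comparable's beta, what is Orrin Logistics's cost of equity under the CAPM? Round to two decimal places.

15.48%

β_L = β_U × [1 + (1 − t)(D/E)] = 0.747 × [1 + (1 − 0.19) × 0.79]
    = 0.747 × [1 + 0.81 × 0.79] = 0.747 × 1.6399 = 1.2250
E(R) = R_f + β_L × MRP = 5.20% + 1.2250 × 8.39% = 15.48%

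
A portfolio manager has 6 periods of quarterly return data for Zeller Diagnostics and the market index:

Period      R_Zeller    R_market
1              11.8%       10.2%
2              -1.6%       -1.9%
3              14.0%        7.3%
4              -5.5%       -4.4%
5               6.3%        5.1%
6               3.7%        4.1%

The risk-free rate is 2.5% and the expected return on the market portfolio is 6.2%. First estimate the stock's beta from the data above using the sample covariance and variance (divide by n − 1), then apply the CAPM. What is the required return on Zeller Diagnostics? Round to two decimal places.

Mean R_i = (11.8 − 1.6 + 14.0 − 5.5 + 6.3 + 3.7) / 6 = 4.7833%
Mean R_m = (10.2 − 1.9 + 7.3 − 4.4 + 5.1 + 4.1) / 6 = 3.4000%
Σ(R_i − R̄_i)(R_m − R̄_m) = 199.5200  ⇒  Cov = 199.5200 / 5 = 39.9040
Σ(R_m − R̄_m)² = 153.7600  ⇒  Var(R_m) = 153.7600 / 5 = 30.7520
β = Cov / Var(R_m) = 39.9040 / 30.7520 = 1.2976
MRP = 6.2% − 2.5% = 3.70%
E(R) = R_f + β × MRP = 2.5% + 1.2976 × 3.7% = 7.30%

7.30%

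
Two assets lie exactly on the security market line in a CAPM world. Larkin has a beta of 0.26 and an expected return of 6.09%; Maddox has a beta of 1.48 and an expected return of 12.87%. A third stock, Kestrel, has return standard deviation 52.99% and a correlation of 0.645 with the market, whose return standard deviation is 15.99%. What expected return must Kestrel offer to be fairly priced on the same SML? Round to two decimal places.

MRP = (12.87% − 6.09%) / (1.48 − 0.26) = 5.5574%
R_f = 6.09% − 0.26 × 5.5574% = 4.6451%
β_Kestrel = ρ·σ_i/σ_m = 0.645 × 52.99 / 15.99 = 2.1375
E(R_Kestrel) = R_f + β × MRP = 4.6451% + 2.1375 × 5.5574% = 16.52%

16.52%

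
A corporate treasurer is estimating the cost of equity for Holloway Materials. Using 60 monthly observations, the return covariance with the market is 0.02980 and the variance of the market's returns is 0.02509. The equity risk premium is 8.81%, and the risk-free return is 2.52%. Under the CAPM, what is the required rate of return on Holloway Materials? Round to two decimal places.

β = Cov(R_i, R_m) / Var(R_m) = 0.02980 / 0.02509 = 1.1877
E(R) = R_f + β × MRP = 2.52% + 1.1877 × 8.81% = 12.98%

12.98%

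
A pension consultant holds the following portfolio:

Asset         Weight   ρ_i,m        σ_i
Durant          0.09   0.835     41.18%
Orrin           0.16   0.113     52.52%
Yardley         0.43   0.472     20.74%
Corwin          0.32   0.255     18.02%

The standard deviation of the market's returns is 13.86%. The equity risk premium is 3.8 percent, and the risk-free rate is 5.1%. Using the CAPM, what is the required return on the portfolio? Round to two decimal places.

β_Durant = 0.835 × 41.18% / 13.86% = 2.4809
β_Orrin = 0.113 × 52.52% / 13.86% = 0.4282
β_Yardley = 0.472 × 20.74% / 13.86% = 0.7063
β_Corwin = 0.255 × 18.02% / 13.86% = 0.3315
β_P = Σ w_i β_i = 0.09×2.4809 + 0.16×0.4282 + 0.43×0.7063 + 0.32×0.3315 = 0.7016
E(R_P) = R_f + β_P × MRP = 5.1% + 0.7016 × 3.8% = 7.77%

7.77%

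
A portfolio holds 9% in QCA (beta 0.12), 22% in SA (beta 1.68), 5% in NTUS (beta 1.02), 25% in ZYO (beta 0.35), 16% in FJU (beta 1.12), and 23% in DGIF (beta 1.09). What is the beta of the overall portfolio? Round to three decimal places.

β_P = Σ w_i β_i = 0.09×0.12 + 0.22×1.68 + 0.05×1.02 + 0.25×0.35 + 0.16×1.12 + 0.23×1.09 = 0.9488

0.949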